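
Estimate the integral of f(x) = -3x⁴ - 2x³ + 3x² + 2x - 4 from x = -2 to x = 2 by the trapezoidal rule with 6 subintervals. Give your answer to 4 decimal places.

-44.5432

h = (2 − (-2))/6 = 0.666667.
Nodes x₀,…,x₆ = -2, -1.333333, -0.666667, 0, 0.666667, 1.333333, 2.
f(x) = -3x⁴ - 2x³ + 3x² + 2x - 4: f₀=-28, f₁=-6.074074, f₂=-4, f₃=-4, f₄=-2.518519, f₅=-10.222222, f₆=-52.
(h/2)·[f₀ + 2f₁ + 2f₂ + 2f₃ + 2f₄ + 2f₅ + f₆] = 0.333333·(-133.629630) = -44.5432.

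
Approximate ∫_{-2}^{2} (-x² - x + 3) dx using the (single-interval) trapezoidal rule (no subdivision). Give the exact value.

-4

T = (b−a)/2 · [f(-2) + f(2)] = 2·[1 + (-3)] = -4.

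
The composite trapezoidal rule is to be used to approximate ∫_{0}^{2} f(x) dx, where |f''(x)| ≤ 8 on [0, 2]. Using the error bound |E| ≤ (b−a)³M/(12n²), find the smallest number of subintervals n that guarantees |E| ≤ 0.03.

14

Need 64/(12n²) ≤ 0.03.
n² ≥ 64/(12·0.03) = 177.778 ⇒ n ≥ 13.3333, so the smallest n is 14.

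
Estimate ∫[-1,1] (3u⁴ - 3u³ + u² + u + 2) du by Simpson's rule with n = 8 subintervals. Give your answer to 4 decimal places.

h = (1 − (-1))/8 = 0.25.
Nodes u₀,…,u₈ = -1, -0.75, -0.5, -0.25, 0, 0.25, 0.5, 0.75, 1.
f(u) = 3u⁴ - 3u³ + u² + u + 2: f₀=8, f₁=4.02734375, f₂=2.3125, f₃=1.87109375, f₄=2, f₅=2.27734375, f₆=2.5625, f₇=2.99609375, f₈=4.
(h/3)·[f₀ + 4f₁ + 2f₂ + 4f₃ + 2f₄ + 4f₅ + 2f₆ + 4f₇ + f₈] = 0.083333·(70.4375) = 5.8698.

5.8698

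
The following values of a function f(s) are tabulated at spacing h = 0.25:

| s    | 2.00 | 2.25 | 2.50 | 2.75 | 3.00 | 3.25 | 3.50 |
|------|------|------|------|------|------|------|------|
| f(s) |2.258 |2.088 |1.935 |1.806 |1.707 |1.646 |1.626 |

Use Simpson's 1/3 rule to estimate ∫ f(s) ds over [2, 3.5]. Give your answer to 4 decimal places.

h = 0.25, n = 6.
(h/3)·[y₀ + 4y₁ + 2y₂ + 4y₃ + 2y₄ + 4y₅ + y₆] = 0.083333·(33.328) = 2.7773.

2.7773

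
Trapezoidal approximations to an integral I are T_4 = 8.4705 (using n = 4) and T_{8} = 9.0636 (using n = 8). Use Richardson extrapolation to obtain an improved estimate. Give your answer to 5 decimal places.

R = (4·T_{8} − T_4) / 3 = (4·9.0636 − 8.4705)/3 = (27.7839)/3 = 9.26130.

9.26130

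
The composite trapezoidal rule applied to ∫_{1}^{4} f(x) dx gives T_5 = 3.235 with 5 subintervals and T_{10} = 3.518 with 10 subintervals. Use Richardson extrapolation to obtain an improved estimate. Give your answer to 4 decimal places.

R = (4·T_{10} − T_5) / 3 = (4·3.518 − 3.235)/3 = (10.837)/3 = 3.6123.

3.6123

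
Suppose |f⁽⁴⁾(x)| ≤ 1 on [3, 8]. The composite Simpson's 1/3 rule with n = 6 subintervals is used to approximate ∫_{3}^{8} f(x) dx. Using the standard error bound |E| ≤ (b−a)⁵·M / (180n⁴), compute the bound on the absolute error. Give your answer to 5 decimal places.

0.01340

|E| ≤ (5)⁵·1 / (180·6⁴) = 3125/233280 = 0.01340.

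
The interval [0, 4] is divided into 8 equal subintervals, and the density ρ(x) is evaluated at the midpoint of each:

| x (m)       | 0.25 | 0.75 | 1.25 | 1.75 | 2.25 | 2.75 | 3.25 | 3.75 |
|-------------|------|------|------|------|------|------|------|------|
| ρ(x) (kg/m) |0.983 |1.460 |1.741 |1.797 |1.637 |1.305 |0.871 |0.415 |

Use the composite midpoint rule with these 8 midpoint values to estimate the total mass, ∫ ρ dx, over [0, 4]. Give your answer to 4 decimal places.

5.1045

h = 0.5, n = 8.
h·[y(m₁) + y(m₂) + y(m₃) + y(m₄) + y(m₅) + y(m₆) + y(m₇) + y(m₈)] = 0.5·(10.209) = 5.1045.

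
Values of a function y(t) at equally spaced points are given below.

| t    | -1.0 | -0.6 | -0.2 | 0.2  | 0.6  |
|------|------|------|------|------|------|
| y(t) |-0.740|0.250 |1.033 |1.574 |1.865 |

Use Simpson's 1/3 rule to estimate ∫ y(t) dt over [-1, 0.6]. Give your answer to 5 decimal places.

1.39827

h = 0.4, n = 4.
(h/3)·[y₀ + 4y₁ + 2y₂ + 4y₃ + y₄] = 0.133333·(10.487) = 1.39827.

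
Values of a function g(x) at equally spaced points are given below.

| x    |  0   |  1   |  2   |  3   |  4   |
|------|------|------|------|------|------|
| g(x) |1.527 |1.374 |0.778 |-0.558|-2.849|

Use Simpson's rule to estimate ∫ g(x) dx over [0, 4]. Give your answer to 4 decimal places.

h = 1, n = 4.
(h/3)·[y₀ + 4y₁ + 2y₂ + 4y₃ + y₄] = 0.333333·(3.498) = 1.1660.

1.1660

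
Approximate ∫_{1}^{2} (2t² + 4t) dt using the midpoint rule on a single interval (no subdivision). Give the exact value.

10.5

M = (b−a)·f(1.5) = 1·(10.5) = 10.5.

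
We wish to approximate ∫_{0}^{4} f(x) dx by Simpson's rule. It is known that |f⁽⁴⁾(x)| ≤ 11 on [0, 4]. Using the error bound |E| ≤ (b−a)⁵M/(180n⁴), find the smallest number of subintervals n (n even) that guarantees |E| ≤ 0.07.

6

Need 11264/(180n⁴) ≤ 0.07.
n⁴ ≥ 11264/(180·0.07) = 893.968 ⇒ n ≥ 5.4680, so the smallest even n is 6. (n must be even for Simpson's rule.)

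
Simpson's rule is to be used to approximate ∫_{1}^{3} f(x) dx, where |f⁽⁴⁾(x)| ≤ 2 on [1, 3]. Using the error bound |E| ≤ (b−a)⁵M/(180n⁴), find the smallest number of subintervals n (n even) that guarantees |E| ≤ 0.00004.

Need 64/(180n⁴) ≤ 0.00004.
n⁴ ≥ 64/(180·0.00004) = 8888.89 ⇒ n ≥ 9.7098, so the smallest even n is 10. (n must be even for Simpson's rule.)

10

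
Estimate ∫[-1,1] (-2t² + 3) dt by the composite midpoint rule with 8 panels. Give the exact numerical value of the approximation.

h = (1 − (-1))/8 = 0.25.
Midpoints m₁,…,m₈ = -0.875, -0.625, -0.375, -0.125, 0.125, 0.375, 0.625, 0.875.
f(m₁)=1.46875, f(m₂)=2.21875, f(m₃)=2.71875, f(m₄)=2.96875, f(m₅)=2.96875, f(m₆)=2.71875, f(m₇)=2.21875, f(m₈)=1.46875.
h·[f(m₁) + f(m₂) + f(m₃) + f(m₄) + f(m₅) + f(m₆) + f(m₇) + f(m₈)] = 0.25·(18.75) = 4.6875.

4.6875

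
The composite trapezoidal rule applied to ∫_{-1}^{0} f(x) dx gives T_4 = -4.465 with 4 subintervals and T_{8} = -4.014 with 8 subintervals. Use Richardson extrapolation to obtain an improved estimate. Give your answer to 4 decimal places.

-3.8637

R = (4·T_{8} − T_4) / 3 = (4·(-4.014) − (-4.465))/3 = (-11.591)/3 = -3.8637.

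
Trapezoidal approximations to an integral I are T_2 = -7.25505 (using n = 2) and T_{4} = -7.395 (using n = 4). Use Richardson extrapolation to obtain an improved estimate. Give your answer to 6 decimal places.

R = (4·T_{4} − T_2) / 3 = (4·(-7.395) − (-7.25505))/3 = (-22.32495)/3 = -7.441650.

-7.441650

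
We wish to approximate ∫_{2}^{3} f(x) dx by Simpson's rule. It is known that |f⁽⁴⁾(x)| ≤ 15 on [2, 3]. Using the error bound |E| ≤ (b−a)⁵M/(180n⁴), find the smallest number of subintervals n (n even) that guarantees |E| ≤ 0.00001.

Need 15/(180n⁴) ≤ 0.00001.
n⁴ ≥ 15/(180·0.00001) = 8333.33 ⇒ n ≥ 9.5544, so the smallest even n is 10. (n must be even for Simpson's rule.)

10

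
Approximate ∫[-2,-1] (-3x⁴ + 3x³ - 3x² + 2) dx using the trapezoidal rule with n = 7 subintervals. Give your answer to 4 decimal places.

h = (-1 − (-2))/7 = 0.142857.
Nodes x₀,…,x₇ = -2, -1.857143, -1.714286, -1.571429, -1.428571, -1.285714, -1.142857, -1.
f(x) = -3x⁴ + 3x³ - 3x² + 2: f₀=-82, f₁=-63.249063, f₂=-47.839234, f₃=-35.343190, f₄=-25.363599, f₅=-17.533111, f₆=-11.514369, f₇=-7.
(h/2)·[f₀ + 2f₁ + 2f₂ + 2f₃ + 2f₄ + 2f₅ + 2f₆ + f₇] = 0.071429·(-490.685131) = -35.0489.

-35.0489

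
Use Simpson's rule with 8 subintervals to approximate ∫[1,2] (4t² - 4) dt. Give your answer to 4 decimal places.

5.3333

h = (2 − 1)/8 = 0.125.
Nodes t₀,…,t₈ = 1, 1.125, 1.25, 1.375, 1.5, 1.625, 1.75, 1.875, 2.
f(t) = 4t² - 4: f₀=0, f₁=1.0625, f₂=2.25, f₃=3.5625, f₄=5, f₅=6.5625, f₆=8.25, f₇=10.0625, f₈=12.
(h/3)·[f₀ + 4f₁ + 2f₂ + 4f₃ + 2f₄ + 4f₅ + 2f₆ + 4f₇ + f₈] = 0.041667·(128) = 5.3333.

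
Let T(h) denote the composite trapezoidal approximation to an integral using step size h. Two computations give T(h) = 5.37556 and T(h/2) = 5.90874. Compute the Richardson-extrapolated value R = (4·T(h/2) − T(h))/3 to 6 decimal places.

R = (4·T(h/2) − T(h)) / 3 = (4·5.90874 − 5.37556)/3 = (18.25940)/3 = 6.086467.

6.086467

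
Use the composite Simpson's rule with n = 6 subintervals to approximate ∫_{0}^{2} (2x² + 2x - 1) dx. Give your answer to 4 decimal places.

h = (2 − 0)/6 = 0.333333.
Nodes x₀,…,x₆ = 0, 0.333333, 0.666667, 1, 1.333333, 1.666667, 2.
f(x) = 2x² + 2x - 1: f₀=-1, f₁=-0.111111, f₂=1.222222, f₃=3, f₄=5.222222, f₅=7.888889, f₆=11.
(h/3)·[f₀ + 4f₁ + 2f₂ + 4f₃ + 2f₄ + 4f₅ + f₆] = 0.111111·(66) = 7.3333.

7.3333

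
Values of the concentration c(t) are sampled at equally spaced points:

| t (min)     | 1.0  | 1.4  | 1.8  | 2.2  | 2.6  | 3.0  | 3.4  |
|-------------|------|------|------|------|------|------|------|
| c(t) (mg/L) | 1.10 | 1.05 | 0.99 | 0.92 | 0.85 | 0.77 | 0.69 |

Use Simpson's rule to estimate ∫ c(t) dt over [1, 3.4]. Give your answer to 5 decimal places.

2.19067

h = 0.4, n = 6.
(h/3)·[y₀ + 4y₁ + 2y₂ + 4y₃ + 2y₄ + 4y₅ + y₆] = 0.133333·(16.43) = 2.19067.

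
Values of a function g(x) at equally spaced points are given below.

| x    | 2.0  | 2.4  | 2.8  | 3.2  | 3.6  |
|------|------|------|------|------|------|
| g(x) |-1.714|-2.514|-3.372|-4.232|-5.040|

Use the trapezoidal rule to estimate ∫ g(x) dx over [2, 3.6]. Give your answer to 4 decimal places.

-5.3980

h = 0.4, n = 4.
(h/2)·[y₀ + 2y₁ + 2y₂ + 2y₃ + y₄] = 0.2·(-26.990) = -5.3980.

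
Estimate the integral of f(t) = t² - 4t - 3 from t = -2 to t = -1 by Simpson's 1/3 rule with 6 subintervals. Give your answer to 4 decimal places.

h = (-1 − (-2))/6 = 0.166667.
Nodes t₀,…,t₆ = -2, -1.833333, -1.666667, -1.5, -1.333333, -1.166667, -1.
f(t) = t² - 4t - 3: f₀=9, f₁=7.694444, f₂=6.444444, f₃=5.25, f₄=4.111111, f₅=3.027778, f₆=2.
(h/3)·[f₀ + 4f₁ + 2f₂ + 4f₃ + 2f₄ + 4f₅ + f₆] = 0.055556·(96) = 5.3333.

5.3333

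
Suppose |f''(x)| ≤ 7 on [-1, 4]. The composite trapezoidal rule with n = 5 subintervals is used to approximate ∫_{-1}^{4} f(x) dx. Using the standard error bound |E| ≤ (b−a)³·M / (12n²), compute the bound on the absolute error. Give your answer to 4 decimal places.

2.9167

|E| ≤ (5)³·7 / (12·5²) = 875/300 = 2.9167.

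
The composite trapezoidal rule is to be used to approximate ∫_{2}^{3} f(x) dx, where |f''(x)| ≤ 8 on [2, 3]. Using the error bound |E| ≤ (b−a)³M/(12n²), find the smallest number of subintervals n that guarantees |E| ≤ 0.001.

Need 8/(12n²) ≤ 0.001.
n² ≥ 8/(12·0.001) = 666.667 ⇒ n ≥ 25.8199, so the smallest n is 26.

26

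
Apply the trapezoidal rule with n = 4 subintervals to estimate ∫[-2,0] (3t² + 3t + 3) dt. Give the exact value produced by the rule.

8.25

h = (0 − (-2))/4 = 0.5.
Nodes t₀,…,t₄ = -2, -1.5, -1, -0.5, 0.
f(t) = 3t² + 3t + 3: f₀=9, f₁=5.25, f₂=3, f₃=2.25, f₄=3.
(h/2)·[f₀ + 2f₁ + 2f₂ + 2f₃ + f₄] = 0.25·(33) = 8.25.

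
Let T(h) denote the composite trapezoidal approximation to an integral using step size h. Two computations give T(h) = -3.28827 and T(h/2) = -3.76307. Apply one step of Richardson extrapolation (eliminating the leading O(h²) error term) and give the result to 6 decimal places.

-3.921337

R = (4·T(h/2) − T(h)) / 3 = (4·(-3.76307) − (-3.28827))/3 = (-11.76401)/3 = -3.921337.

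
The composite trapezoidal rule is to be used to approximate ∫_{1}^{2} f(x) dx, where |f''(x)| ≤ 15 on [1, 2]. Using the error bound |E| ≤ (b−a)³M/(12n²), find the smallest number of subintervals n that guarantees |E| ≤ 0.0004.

Need 15/(12n²) ≤ 0.0004.
n² ≥ 15/(12·0.0004) = 3125 ⇒ n ≥ 55.9017, so the smallest n is 56.

56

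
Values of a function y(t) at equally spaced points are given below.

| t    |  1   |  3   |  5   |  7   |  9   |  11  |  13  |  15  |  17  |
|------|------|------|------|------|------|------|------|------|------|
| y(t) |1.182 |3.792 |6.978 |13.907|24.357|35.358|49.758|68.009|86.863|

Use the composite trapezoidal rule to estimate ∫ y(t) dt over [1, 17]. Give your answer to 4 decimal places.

h = 2, n = 8.
(h/2)·[y₀ + 2y₁ + 2y₂ + 2y₃ + 2y₄ + 2y₅ + 2y₆ + 2y₇ + y₈] = 1·(492.363) = 492.3630.

492.3630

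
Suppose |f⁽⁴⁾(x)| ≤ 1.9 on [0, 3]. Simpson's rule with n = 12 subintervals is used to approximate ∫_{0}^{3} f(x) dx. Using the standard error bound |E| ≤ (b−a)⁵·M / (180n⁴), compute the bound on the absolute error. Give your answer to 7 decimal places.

|E| ≤ (3)⁵·1.9 / (180·12⁴) = 461.7/3732480 = 0.0001237.

0.0001237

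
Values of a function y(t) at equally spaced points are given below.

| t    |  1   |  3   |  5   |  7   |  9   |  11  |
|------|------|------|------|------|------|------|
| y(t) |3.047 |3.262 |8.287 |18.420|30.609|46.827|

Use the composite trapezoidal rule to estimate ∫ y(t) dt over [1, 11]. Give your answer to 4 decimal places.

h = 2, n = 5.
(h/2)·[y₀ + 2y₁ + 2y₂ + 2y₃ + 2y₄ + y₅] = 1·(171.030) = 171.0300.

171.0300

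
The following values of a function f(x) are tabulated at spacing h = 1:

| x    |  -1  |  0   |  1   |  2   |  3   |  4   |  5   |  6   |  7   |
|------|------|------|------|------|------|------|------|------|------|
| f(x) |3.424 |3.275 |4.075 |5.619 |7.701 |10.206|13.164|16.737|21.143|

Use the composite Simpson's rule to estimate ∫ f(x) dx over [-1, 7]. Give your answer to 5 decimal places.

72.59833

h = 1, n = 8.
(h/3)·[y₀ + 4y₁ + 2y₂ + 4y₃ + 2y₄ + 4y₅ + 2y₆ + 4y₇ + y₈] = 0.333333·(217.795) = 72.59833.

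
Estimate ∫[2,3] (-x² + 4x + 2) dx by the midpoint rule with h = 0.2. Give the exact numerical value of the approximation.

h = (3 − 2)/5 = 0.2.
Midpoints m₁,…,m₅ = 2.1, 2.3, 2.5, 2.7, 2.9.
f(m₁)=5.99, f(m₂)=5.91, f(m₃)=5.75, f(m₄)=5.51, f(m₅)=5.19.
h·[f(m₁) + f(m₂) + f(m₃) + f(m₄) + f(m₅)] = 0.2·(28.35) = 5.67.

5.67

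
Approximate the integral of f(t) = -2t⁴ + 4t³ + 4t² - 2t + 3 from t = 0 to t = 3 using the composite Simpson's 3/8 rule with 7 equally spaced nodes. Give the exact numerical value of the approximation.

h = (3 − 0)/6 = 0.5.
Nodes t₀,…,t₆ = 0, 0.5, 1, 1.5, 2, 2.5, 3.
f(t) = -2t⁴ + 4t³ + 4t² - 2t + 3: f₀=3, f₁=3.375, f₂=7, f₃=12.375, f₄=15, f₅=7.375, f₆=-21.
(3h/8)·[f₀ + 3f₁ + 3f₂ + 2f₃ + 3f₄ + 3f₅ + f₆] = 0.1875·(105) = 19.6875.

19.6875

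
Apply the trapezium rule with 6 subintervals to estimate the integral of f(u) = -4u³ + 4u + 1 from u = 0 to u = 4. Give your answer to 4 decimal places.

h = (4 − 0)/6 = 0.666667.
Nodes u₀,…,u₆ = 0, 0.666667, 1.333333, 2, 2.666667, 3.333333, 4.
f(u) = -4u³ + 4u + 1: f₀=1, f₁=2.481481, f₂=-3.148148, f₃=-23, f₄=-64.185185, f₅=-133.814815, f₆=-239.
(h/2)·[f₀ + 2f₁ + 2f₂ + 2f₃ + 2f₄ + 2f₅ + f₆] = 0.333333·(-681.333333) = -227.1111.

-227.1111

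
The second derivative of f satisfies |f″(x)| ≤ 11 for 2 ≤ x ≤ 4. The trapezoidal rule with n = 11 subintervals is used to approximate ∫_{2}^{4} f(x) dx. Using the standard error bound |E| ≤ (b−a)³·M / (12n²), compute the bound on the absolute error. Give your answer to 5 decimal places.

0.06061

|E| ≤ (2)³·11 / (12·11²) = 88/1452 = 0.06061.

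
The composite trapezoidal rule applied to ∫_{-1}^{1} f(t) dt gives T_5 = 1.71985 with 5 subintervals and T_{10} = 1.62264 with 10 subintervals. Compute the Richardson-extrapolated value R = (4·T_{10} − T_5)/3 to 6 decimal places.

R = (4·T_{10} − T_5) / 3 = (4·1.62264 − 1.71985)/3 = (4.77071)/3 = 1.590237.

1.590237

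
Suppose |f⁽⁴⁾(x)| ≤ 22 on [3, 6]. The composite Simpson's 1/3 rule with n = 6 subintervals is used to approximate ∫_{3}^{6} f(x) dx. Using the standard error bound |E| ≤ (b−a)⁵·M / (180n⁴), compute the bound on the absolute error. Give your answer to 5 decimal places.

|E| ≤ (3)⁵·22 / (180·6⁴) = 5346/233280 = 0.02292.

0.02292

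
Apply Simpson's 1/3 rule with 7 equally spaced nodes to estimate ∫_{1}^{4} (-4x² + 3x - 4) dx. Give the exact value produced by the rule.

h = (4 − 1)/6 = 0.5.
Nodes x₀,…,x₆ = 1, 1.5, 2, 2.5, 3, 3.5, 4.
f(x) = -4x² + 3x - 4: f₀=-5, f₁=-8.5, f₂=-14, f₃=-21.5, f₄=-31, f₅=-42.5, f₆=-56.
(h/3)·[f₀ + 4f₁ + 2f₂ + 4f₃ + 2f₄ + 4f₅ + f₆] = 0.166667·(-441) = -73.5.

-73.5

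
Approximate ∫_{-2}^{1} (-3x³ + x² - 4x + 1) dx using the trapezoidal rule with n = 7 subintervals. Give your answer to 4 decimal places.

23.7551

h = (1 − (-2))/7 = 0.428571.
Nodes x₀,…,x₇ = -2, -1.571429, -1.142857, -0.714286, -0.285714, 0.142857, 0.571429, 1.
f(x) = -3x³ + x² - 4x + 1: f₀=37, f₁=21.396501, f₂=11.355685, f₃=5.460641, f₄=2.294461, f₅=0.440233, f₆=-1.518950, f₇=-5.
(h/2)·[f₀ + 2f₁ + 2f₂ + 2f₃ + 2f₄ + 2f₅ + 2f₆ + f₇] = 0.214286·(110.857143) = 23.7551.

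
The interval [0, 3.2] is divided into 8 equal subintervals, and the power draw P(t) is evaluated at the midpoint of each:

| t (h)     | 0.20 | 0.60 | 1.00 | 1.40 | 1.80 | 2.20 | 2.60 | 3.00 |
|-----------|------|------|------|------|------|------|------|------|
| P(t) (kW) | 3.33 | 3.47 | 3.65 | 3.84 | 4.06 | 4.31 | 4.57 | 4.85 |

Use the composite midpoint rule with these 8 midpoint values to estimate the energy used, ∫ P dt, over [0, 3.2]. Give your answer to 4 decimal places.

12.8320

h = 0.4, n = 8.
h·[y(m₁) + y(m₂) + y(m₃) + y(m₄) + y(m₅) + y(m₆) + y(m₇) + y(m₈)] = 0.4·(32.08) = 12.8320.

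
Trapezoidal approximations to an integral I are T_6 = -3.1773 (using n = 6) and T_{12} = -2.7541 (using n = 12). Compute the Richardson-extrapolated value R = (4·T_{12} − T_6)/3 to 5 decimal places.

-2.61303

R = (4·T_{12} − T_6) / 3 = (4·(-2.7541) − (-3.1773))/3 = (-7.8391)/3 = -2.61303.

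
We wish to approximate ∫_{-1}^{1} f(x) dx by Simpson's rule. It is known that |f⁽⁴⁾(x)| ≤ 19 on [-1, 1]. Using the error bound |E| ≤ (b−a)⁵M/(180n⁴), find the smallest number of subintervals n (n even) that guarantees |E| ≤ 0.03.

Need 608/(180n⁴) ≤ 0.03.
n⁴ ≥ 608/(180·0.03) = 112.593 ⇒ n ≥ 3.2574, so the smallest even n is 4. (n must be even for Simpson's rule.)

4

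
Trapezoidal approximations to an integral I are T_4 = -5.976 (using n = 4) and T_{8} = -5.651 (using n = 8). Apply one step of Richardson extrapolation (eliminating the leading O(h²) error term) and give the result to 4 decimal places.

-5.5427

R = (4·T_{8} − T_4) / 3 = (4·(-5.651) − (-5.976))/3 = (-16.628)/3 = -5.5427.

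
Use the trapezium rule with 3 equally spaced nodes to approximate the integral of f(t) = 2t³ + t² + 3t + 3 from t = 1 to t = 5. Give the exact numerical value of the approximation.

452

h = (5 − 1)/2 = 2.
Nodes t₀,…,t₂ = 1, 3, 5.
f(t) = 2t³ + t² + 3t + 3: f₀=9, f₁=75, f₂=293.
(h/2)·[f₀ + 2f₁ + f₂] = 1·(452) = 452.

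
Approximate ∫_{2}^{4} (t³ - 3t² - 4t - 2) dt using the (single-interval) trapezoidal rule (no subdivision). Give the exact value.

T = (b−a)/2 · [f(2) + f(4)] = 1·[(-14) + (-2)] = -16.

-16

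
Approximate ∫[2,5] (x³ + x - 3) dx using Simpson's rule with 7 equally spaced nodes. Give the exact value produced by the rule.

h = (5 − 2)/6 = 0.5.
Nodes x₀,…,x₆ = 2, 2.5, 3, 3.5, 4, 4.5, 5.
f(x) = x³ + x - 3: f₀=7, f₁=15.125, f₂=27, f₃=43.375, f₄=65, f₅=92.625, f₆=127.
(h/3)·[f₀ + 4f₁ + 2f₂ + 4f₃ + 2f₄ + 4f₅ + f₆] = 0.166667·(922.5) = 153.75.

153.75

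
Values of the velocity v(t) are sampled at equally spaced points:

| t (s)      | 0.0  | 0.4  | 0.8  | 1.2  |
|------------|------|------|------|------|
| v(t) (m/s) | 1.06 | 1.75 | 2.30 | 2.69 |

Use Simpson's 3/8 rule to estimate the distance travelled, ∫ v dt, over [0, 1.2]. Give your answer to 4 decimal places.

h = 0.4, n = 3.
(3h/8)·[y₀ + 3y₁ + 3y₂ + y₃] = 0.15·(15.90) = 2.3850.

2.3850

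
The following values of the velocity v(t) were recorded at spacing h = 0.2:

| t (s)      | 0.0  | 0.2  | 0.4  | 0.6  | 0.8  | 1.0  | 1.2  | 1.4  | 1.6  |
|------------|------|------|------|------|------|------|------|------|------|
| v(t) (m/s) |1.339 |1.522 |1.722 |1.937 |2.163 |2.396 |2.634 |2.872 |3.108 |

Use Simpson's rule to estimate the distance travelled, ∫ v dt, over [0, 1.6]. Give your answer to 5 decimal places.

h = 0.2, n = 8.
(h/3)·[y₀ + 4y₁ + 2y₂ + 4y₃ + 2y₄ + 4y₅ + 2y₆ + 4y₇ + y₈] = 0.066667·(52.393) = 3.49287.

3.49287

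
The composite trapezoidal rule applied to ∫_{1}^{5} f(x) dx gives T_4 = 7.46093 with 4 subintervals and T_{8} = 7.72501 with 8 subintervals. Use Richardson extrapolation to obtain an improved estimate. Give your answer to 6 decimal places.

7.813037

R = (4·T_{8} − T_4) / 3 = (4·7.72501 − 7.46093)/3 = (23.43911)/3 = 7.813037.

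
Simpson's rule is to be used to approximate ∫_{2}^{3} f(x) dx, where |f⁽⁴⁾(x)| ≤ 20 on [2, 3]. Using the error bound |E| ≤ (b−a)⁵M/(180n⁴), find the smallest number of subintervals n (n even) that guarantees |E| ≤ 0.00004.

Need 20/(180n⁴) ≤ 0.00004.
n⁴ ≥ 20/(180·0.00004) = 2777.78 ⇒ n ≥ 7.2598, so the smallest even n is 8. (n must be even for Simpson's rule.)

8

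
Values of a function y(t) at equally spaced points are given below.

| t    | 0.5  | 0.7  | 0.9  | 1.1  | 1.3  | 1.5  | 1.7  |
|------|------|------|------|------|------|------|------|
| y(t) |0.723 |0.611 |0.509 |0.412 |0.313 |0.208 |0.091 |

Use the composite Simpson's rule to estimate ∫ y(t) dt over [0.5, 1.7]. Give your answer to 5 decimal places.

0.49213

h = 0.2, n = 6.
(h/3)·[y₀ + 4y₁ + 2y₂ + 4y₃ + 2y₄ + 4y₅ + y₆] = 0.066667·(7.382) = 0.49213.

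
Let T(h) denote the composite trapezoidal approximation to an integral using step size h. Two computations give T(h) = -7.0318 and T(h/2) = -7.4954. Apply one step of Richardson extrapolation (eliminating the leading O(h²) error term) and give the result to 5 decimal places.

R = (4·T(h/2) − T(h)) / 3 = (4·(-7.4954) − (-7.0318))/3 = (-22.9498)/3 = -7.64993.

-7.64993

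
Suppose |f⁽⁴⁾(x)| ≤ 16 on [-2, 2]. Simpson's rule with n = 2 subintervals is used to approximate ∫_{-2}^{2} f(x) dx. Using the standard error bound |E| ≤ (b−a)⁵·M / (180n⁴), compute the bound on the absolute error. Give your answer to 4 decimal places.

5.6889

|E| ≤ (4)⁵·16 / (180·2⁴) = 16384/2880 = 5.6889.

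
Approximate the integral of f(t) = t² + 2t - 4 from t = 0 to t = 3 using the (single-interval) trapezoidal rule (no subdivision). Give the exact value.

T = (b−a)/2 · [f(0) + f(3)] = 1.5·[(-4) + 11] = 10.5.

10.5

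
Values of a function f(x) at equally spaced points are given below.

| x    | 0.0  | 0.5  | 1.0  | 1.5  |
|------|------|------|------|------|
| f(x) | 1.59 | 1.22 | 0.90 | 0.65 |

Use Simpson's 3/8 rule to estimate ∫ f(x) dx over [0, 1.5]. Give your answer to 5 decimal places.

1.61250

h = 0.5, n = 3.
(3h/8)·[y₀ + 3y₁ + 3y₂ + y₃] = 0.1875·(8.60) = 1.61250.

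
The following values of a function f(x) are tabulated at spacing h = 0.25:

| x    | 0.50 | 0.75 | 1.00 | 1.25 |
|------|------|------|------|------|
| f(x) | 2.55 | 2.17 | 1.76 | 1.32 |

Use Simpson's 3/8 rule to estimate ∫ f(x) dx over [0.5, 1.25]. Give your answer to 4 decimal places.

1.4681

h = 0.25, n = 3.
(3h/8)·[y₀ + 3y₁ + 3y₂ + y₃] = 0.09375·(15.66) = 1.4681.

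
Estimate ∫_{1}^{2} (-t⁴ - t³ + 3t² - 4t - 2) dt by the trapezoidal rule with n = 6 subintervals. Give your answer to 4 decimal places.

-11.0217

h = (2 − 1)/6 = 0.166667.
Nodes t₀,…,t₆ = 1, 1.166667, 1.333333, 1.5, 1.666667, 1.833333, 2.
f(t) = -t⁴ - t³ + 3t² - 4t - 2: f₀=-5, f₁=-6.023920, f₂=-7.530864, f₃=-9.6875, f₄=-12.679012, f₅=-16.709105, f₆=-22.
(h/2)·[f₀ + 2f₁ + 2f₂ + 2f₃ + 2f₄ + 2f₅ + f₆] = 0.083333·(-132.260802) = -11.0217.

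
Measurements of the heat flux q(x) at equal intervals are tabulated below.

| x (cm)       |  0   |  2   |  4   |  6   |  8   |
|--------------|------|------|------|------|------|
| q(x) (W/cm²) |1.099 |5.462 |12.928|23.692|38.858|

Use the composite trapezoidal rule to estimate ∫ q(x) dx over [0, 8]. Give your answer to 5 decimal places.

124.12100

h = 2, n = 4.
(h/2)·[y₀ + 2y₁ + 2y₂ + 2y₃ + y₄] = 1·(124.121) = 124.12100.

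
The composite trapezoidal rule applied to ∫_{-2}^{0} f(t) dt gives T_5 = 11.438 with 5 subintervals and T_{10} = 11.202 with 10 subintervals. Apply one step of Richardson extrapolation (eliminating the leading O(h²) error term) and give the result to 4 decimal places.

11.1233

R = (4·T_{10} − T_5) / 3 = (4·11.202 − 11.438)/3 = (33.370)/3 = 11.1233.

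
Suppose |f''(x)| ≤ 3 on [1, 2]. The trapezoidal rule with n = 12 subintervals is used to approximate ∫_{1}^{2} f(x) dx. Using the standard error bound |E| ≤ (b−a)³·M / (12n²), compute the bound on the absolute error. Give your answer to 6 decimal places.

0.001736

|E| ≤ (1)³·3 / (12·12²) = 3/1728 = 0.001736.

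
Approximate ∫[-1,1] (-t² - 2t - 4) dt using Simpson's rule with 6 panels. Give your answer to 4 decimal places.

-8.6667

h = (1 − (-1))/6 = 0.333333.
Nodes t₀,…,t₆ = -1, -0.666667, -0.333333, 0, 0.333333, 0.666667, 1.
f(t) = -t² - 2t - 4: f₀=-3, f₁=-3.111111, f₂=-3.444444, f₃=-4, f₄=-4.777778, f₅=-5.777778, f₆=-7.
(h/3)·[f₀ + 4f₁ + 2f₂ + 4f₃ + 2f₄ + 4f₅ + f₆] = 0.111111·(-78) = -8.6667.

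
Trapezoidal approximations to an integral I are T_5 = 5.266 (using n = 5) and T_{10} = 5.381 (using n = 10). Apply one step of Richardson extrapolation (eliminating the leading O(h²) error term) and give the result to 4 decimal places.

5.4193

R = (4·T_{10} − T_5) / 3 = (4·5.381 − 5.266)/3 = (16.258)/3 = 5.4193.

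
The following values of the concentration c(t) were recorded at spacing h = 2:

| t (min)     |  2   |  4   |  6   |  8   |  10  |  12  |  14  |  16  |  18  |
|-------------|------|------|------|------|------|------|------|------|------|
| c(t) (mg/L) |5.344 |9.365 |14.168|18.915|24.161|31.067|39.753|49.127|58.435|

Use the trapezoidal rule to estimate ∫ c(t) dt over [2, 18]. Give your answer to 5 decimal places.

h = 2, n = 8.
(h/2)·[y₀ + 2y₁ + 2y₂ + 2y₃ + 2y₄ + 2y₅ + 2y₆ + 2y₇ + y₈] = 1·(436.891) = 436.89100.

436.89100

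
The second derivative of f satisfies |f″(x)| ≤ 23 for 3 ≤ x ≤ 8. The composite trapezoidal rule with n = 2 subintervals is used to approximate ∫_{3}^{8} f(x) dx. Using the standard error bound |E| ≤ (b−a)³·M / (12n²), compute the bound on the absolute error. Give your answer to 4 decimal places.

|E| ≤ (5)³·23 / (12·2²) = 2875/48 = 59.8958.

59.8958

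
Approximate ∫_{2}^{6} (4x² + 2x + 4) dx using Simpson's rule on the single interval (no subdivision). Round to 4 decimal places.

325.3333

S = (b−a)/6 · [f(2) + 4f(4) + f(6)] = 0.666667·[24 + 4·76 + 160] = 325.3333.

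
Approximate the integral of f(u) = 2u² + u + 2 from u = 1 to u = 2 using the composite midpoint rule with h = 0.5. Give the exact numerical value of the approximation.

h = (2 − 1)/2 = 0.5.
Midpoints m₁,…,m₂ = 1.25, 1.75.
f(m₁)=6.375, f(m₂)=9.875.
h·[f(m₁) + f(m₂)] = 0.5·(16.25) = 8.125.

8.125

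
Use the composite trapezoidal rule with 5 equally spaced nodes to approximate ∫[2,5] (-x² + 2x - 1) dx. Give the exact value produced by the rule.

-21.28125

h = (5 − 2)/4 = 0.75.
Nodes x₀,…,x₄ = 2, 2.75, 3.5, 4.25, 5.
f(x) = -x² + 2x - 1: f₀=-1, f₁=-3.0625, f₂=-6.25, f₃=-10.5625, f₄=-16.
(h/2)·[f₀ + 2f₁ + 2f₂ + 2f₃ + f₄] = 0.375·(-56.75) = -21.28125.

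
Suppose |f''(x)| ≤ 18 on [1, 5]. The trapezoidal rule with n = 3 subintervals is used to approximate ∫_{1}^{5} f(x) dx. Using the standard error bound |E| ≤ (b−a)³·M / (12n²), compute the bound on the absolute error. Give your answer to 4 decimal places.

10.6667

|E| ≤ (4)³·18 / (12·3²) = 1152/108 = 10.6667.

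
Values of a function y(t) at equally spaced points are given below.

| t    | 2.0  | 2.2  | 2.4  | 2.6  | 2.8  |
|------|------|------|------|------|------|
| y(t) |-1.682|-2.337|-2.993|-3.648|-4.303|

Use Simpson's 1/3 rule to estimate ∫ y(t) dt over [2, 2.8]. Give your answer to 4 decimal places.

h = 0.2, n = 4.
(h/3)·[y₀ + 4y₁ + 2y₂ + 4y₃ + y₄] = 0.066667·(-35.911) = -2.3941.

-2.3941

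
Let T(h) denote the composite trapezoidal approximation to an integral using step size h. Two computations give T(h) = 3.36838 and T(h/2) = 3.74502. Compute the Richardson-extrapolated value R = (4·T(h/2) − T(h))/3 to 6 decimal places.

3.870567

R = (4·T(h/2) − T(h)) / 3 = (4·3.74502 − 3.36838)/3 = (11.61170)/3 = 3.870567.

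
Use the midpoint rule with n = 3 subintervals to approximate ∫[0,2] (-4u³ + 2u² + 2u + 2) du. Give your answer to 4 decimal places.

-1.9259

h = (2 − 0)/3 = 0.666667.
Midpoints m₁,…,m₃ = 0.333333, 1, 1.666667.
f(m₁)=2.740741, f(m₂)=2, f(m₃)=-7.629630.
h·[f(m₁) + f(m₂) + f(m₃)] = 0.666667·(-2.888889) = -1.9259.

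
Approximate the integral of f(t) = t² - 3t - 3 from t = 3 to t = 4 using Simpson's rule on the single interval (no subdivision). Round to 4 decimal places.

S = (b−a)/6 · [f(3) + 4f(3.5) + f(4)] = 0.166667·[(-3) + 4·(-1.25) + 1] = -1.1667.

-1.1667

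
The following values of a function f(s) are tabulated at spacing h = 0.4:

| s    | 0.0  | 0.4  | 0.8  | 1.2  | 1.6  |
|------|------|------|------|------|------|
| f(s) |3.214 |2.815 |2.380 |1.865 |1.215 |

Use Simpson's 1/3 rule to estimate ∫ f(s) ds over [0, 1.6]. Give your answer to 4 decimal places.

h = 0.4, n = 4.
(h/3)·[y₀ + 4y₁ + 2y₂ + 4y₃ + y₄] = 0.133333·(27.909) = 3.7212.

3.7212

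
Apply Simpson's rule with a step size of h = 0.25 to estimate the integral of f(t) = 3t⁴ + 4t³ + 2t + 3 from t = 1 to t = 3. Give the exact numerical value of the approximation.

239.203125

h = (3 − 1)/8 = 0.25.
Nodes t₀,…,t₈ = 1, 1.25, 1.5, 1.75, 2, 2.25, 2.5, 2.75, 3.
f(t) = 3t⁴ + 4t³ + 2t + 3: f₀=12, f₁=20.63671875, f₂=34.6875, f₃=56.07421875, f₄=87, f₅=129.94921875, f₆=187.6875, f₇=263.26171875, f₈=360.
(h/3)·[f₀ + 4f₁ + 2f₂ + 4f₃ + 2f₄ + 4f₅ + 2f₆ + 4f₇ + f₈] = 0.083333·(2870.4375) = 239.203125.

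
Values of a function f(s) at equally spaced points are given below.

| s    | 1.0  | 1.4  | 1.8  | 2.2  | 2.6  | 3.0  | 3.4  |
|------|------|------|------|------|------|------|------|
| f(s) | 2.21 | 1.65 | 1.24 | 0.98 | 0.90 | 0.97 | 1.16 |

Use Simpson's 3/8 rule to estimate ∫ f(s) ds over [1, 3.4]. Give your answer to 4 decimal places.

h = 0.4, n = 6.
(3h/8)·[y₀ + 3y₁ + 3y₂ + 2y₃ + 3y₄ + 3y₅ + y₆] = 0.15·(19.61) = 2.9415.

2.9415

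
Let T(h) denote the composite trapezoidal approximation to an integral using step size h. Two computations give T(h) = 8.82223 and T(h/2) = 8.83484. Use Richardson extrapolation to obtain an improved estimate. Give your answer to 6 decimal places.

8.839043

R = (4·T(h/2) − T(h)) / 3 = (4·8.83484 − 8.82223)/3 = (26.51713)/3 = 8.839043.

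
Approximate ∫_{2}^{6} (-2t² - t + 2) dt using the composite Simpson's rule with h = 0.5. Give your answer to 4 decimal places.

-146.6667

h = (6 − 2)/8 = 0.5.
Nodes t₀,…,t₈ = 2, 2.5, 3, 3.5, 4, 4.5, 5, 5.5, 6.
f(t) = -2t² - t + 2: f₀=-8, f₁=-13, f₂=-19, f₃=-26, f₄=-34, f₅=-43, f₆=-53, f₇=-64, f₈=-76.
(h/3)·[f₀ + 4f₁ + 2f₂ + 4f₃ + 2f₄ + 4f₅ + 2f₆ + 4f₇ + f₈] = 0.166667·(-880) = -146.6667.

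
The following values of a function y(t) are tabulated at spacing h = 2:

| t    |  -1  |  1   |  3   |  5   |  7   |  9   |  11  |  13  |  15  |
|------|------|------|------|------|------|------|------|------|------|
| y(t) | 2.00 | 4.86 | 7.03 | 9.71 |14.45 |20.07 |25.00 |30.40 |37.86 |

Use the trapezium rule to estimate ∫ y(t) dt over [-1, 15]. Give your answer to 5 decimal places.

h = 2, n = 8.
(h/2)·[y₀ + 2y₁ + 2y₂ + 2y₃ + 2y₄ + 2y₅ + 2y₆ + 2y₇ + y₈] = 1·(262.90) = 262.90000.

262.90000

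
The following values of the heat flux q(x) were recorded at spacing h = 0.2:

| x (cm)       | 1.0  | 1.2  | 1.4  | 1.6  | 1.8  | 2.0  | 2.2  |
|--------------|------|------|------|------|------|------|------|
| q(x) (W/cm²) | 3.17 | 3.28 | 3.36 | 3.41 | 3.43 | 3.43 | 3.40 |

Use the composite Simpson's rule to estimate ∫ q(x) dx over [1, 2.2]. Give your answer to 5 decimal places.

h = 0.2, n = 6.
(h/3)·[y₀ + 4y₁ + 2y₂ + 4y₃ + 2y₄ + 4y₅ + y₆] = 0.066667·(60.63) = 4.04200.

4.04200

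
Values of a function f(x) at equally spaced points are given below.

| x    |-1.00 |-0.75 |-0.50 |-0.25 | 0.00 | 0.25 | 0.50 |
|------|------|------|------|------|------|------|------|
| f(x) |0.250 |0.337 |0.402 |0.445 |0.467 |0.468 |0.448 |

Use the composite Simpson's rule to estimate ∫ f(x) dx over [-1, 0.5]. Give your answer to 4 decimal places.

h = 0.25, n = 6.
(h/3)·[y₀ + 4y₁ + 2y₂ + 4y₃ + 2y₄ + 4y₅ + y₆] = 0.083333·(7.436) = 0.6197.

0.6197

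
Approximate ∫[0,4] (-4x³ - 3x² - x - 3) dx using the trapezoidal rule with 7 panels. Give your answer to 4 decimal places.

h = (4 − 0)/7 = 0.571429.
Nodes x₀,…,x₇ = 0, 0.571429, 1.142857, 1.714286, 2.285714, 2.857143, 3.428571, 4.
f(x) = -4x³ - 3x² - x - 3: f₀=-3, f₁=-5.297376, f₂=-14.032070, f₃=-33.682216, f₄=-68.725948, f₅=-123.641399, f₆=-202.906706, f₇=-311.
(h/2)·[f₀ + 2f₁ + 2f₂ + 2f₃ + 2f₄ + 2f₅ + 2f₆ + f₇] = 0.285714·(-1210.571429) = -345.8776.

-345.8776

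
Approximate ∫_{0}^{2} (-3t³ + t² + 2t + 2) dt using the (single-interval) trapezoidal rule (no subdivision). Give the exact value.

T = (b−a)/2 · [f(0) + f(2)] = 1·[2 + (-14)] = -12.

-12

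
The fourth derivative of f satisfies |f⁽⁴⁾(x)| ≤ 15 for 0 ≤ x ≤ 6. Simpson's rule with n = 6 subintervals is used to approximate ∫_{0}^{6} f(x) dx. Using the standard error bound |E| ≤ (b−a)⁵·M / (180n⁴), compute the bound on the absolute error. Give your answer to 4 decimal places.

|E| ≤ (6)⁵·15 / (180·6⁴) = 116640/233280 = 0.5000.

0.5000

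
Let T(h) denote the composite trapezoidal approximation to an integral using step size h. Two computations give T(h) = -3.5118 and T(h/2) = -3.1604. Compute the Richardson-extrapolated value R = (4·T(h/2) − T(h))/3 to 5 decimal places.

R = (4·T(h/2) − T(h)) / 3 = (4·(-3.1604) − (-3.5118))/3 = (-9.1298)/3 = -3.04327.

-3.04327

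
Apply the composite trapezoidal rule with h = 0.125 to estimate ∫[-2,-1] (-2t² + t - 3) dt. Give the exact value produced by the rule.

h = (-1 − (-2))/8 = 0.125.
Nodes t₀,…,t₈ = -2, -1.875, -1.75, -1.625, -1.5, -1.375, -1.25, -1.125, -1.
f(t) = -2t² + t - 3: f₀=-13, f₁=-11.90625, f₂=-10.875, f₃=-9.90625, f₄=-9, f₅=-8.15625, f₆=-7.375, f₇=-6.65625, f₈=-6.
(h/2)·[f₀ + 2f₁ + 2f₂ + 2f₃ + 2f₄ + 2f₅ + 2f₆ + 2f₇ + f₈] = 0.0625·(-146.75) = -9.171875.

-9.171875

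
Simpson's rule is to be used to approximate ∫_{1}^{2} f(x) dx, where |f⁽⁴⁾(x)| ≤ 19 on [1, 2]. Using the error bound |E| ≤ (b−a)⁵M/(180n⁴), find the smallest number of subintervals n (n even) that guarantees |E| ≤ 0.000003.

Need 19/(180n⁴) ≤ 0.000003.
n⁴ ≥ 19/(180·0.000003) = 35185.2 ⇒ n ≥ 13.6959, so the smallest even n is 14. (n must be even for Simpson's rule.)

14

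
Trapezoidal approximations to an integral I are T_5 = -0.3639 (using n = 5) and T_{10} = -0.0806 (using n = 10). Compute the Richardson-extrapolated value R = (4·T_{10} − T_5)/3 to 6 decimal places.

0.013833

R = (4·T_{10} − T_5) / 3 = (4·(-0.0806) − (-0.3639))/3 = (0.0415)/3 = 0.013833.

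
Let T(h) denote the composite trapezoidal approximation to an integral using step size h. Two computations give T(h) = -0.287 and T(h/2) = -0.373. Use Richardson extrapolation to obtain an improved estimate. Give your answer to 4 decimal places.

R = (4·T(h/2) − T(h)) / 3 = (4·(-0.373) − (-0.287))/3 = (-1.205)/3 = -0.4017.

-0.4017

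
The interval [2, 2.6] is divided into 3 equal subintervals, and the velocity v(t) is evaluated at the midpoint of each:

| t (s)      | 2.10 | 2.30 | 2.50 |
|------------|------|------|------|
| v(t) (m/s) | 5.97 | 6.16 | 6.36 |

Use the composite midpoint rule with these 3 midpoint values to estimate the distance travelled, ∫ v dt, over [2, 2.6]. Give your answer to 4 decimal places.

3.6980

h = 0.2, n = 3.
h·[y(m₁) + y(m₂) + y(m₃)] = 0.2·(18.49) = 3.6980.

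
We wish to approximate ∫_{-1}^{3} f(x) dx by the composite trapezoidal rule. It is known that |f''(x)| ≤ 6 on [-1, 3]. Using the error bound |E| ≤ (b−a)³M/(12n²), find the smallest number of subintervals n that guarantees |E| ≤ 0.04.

Need 384/(12n²) ≤ 0.04.
n² ≥ 384/(12·0.04) = 800 ⇒ n ≥ 28.2843, so the smallest n is 29.

29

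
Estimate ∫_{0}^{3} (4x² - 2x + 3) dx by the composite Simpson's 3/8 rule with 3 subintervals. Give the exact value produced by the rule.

h = (3 − 0)/3 = 1.
Nodes x₀,…,x₃ = 0, 1, 2, 3.
f(x) = 4x² - 2x + 3: f₀=3, f₁=5, f₂=15, f₃=33.
(3h/8)·[f₀ + 3f₁ + 3f₂ + f₃] = 0.375·(96) = 36.

36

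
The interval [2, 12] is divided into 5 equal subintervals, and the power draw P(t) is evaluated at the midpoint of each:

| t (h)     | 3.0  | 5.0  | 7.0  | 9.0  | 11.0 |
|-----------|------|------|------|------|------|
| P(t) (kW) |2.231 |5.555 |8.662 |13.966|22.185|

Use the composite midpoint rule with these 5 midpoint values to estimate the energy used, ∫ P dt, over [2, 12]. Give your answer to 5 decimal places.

105.19800

h = 2, n = 5.
h·[y(m₁) + y(m₂) + y(m₃) + y(m₄) + y(m₅)] = 2·(52.599) = 105.19800.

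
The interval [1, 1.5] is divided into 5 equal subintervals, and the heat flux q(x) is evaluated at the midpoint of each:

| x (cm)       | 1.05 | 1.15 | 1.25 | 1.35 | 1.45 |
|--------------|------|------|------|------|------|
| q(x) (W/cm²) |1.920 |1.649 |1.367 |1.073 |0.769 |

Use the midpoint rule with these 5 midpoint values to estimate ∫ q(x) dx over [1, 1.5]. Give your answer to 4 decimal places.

0.6778

h = 0.1, n = 5.
h·[y(m₁) + y(m₂) + y(m₃) + y(m₄) + y(m₅)] = 0.1·(6.778) = 0.6778.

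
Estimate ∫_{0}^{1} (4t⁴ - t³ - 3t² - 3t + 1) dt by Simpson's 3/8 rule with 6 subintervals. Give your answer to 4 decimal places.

-0.9491

h = (1 − 0)/6 = 0.166667.
Nodes t₀,…,t₆ = 0, 0.166667, 0.333333, 0.5, 0.666667, 0.833333, 1.
f(t) = 4t⁴ - t³ - 3t² - 3t + 1: f₀=1, f₁=0.415123, f₂=-0.320988, f₃=-1.125, f₄=-1.839506, f₅=-2.233025, f₆=-2.
(3h/8)·[f₀ + 3f₁ + 3f₂ + 2f₃ + 3f₄ + 3f₅ + f₆] = 0.0625·(-15.185185) = -0.9491.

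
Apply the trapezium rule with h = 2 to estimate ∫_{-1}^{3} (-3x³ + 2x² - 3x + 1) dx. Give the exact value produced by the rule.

h = (3 − (-1))/2 = 2.
Nodes x₀,…,x₂ = -1, 1, 3.
f(x) = -3x³ + 2x² - 3x + 1: f₀=9, f₁=-3, f₂=-71.
(h/2)·[f₀ + 2f₁ + f₂] = 1·(-68) = -68.

-68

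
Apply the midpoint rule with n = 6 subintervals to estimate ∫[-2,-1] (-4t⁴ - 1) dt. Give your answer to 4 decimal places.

h = (-1 − (-2))/6 = 0.166667.
Midpoints m₁,…,m₆ = -1.916667, -1.75, -1.583333, -1.416667, -1.25, -1.083333.
f(m₁)=-54.981674, f(m₂)=-38.515625, f(m₃)=-26.139082, f(m₄)=-17.111304, f(m₅)=-10.765625, f(m₆)=-6.509452.
h·[f(m₁) + f(m₂) + f(m₃) + f(m₄) + f(m₅) + f(m₆)] = 0.166667·(-154.022762) = -25.6705.

-25.6705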